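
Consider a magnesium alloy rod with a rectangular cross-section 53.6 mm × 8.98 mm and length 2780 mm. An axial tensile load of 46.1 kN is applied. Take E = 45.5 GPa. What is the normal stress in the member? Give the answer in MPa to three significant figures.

A = 481.3 mm².
σ = N/A = 46100/481.3 = 95.78 MPa.

95.8 MPa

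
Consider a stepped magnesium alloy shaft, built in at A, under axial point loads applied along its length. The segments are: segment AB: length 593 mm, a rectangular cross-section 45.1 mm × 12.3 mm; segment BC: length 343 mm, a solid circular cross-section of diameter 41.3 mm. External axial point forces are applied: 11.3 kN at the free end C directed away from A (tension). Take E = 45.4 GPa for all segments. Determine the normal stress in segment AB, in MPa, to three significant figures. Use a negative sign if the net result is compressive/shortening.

20.4 MPa

Internal axial forces (sectioning from the free end, tension +): N_BC = 11.3 kN, N_AB = 11.3 kN.
A_AB = 554.7 mm².
σ_AB = N_AB/A_AB = 11300/554.7 = 20.37 MPa.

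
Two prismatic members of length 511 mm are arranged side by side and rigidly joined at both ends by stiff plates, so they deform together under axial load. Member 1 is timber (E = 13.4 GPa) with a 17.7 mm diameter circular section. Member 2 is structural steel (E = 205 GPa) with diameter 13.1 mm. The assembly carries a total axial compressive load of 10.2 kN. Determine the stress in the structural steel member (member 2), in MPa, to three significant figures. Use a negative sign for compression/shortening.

-67.6 MPa

A_1 = 246.1 mm².
A_2 = 134.8 mm².
Equal strain + equilibrium ⇒ each member carries load in proportion to AE: A₁E₁ = 3297000 N, A₂E₂ = 27630000 N, ΣAE = 30930000 N.
σ₂ = P·E₂/ΣAE = -10200·205000/30930000 = -67.61 MPa.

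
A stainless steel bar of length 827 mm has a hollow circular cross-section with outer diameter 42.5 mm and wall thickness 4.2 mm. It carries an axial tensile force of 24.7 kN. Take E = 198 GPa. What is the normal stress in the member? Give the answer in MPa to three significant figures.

A = 505.4 mm².
σ = N/A = 24700/505.4 = 48.88 MPa.

48.9 MPa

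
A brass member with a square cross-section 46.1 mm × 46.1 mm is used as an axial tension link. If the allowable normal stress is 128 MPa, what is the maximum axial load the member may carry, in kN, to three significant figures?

272 kN

A = 2125 mm².
P_max = σ_allow · A = 128 · 2125 = 272000 N = 272 kN.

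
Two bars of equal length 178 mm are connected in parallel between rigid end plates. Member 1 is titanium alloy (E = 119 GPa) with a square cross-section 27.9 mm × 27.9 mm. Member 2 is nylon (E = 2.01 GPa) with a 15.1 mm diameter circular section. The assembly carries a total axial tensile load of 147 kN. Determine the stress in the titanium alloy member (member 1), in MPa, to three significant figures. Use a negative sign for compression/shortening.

A_1 = 778.4 mm².
A_2 = 179.1 mm².
Equal strain + equilibrium ⇒ each member carries load in proportion to AE: A₁E₁ = 92630000 N, A₂E₂ = 359900 N, ΣAE = 92990000 N.
σ₁ = P·E₁/ΣAE = 147000·119000/92990000 = 188.1 MPa.

188 MPa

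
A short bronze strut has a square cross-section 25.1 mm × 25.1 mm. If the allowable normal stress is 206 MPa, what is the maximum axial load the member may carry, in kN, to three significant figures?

130 kN

A = 630 mm².
P_max = σ_allow · A = 206 · 630 = 129800 N = 129.8 kN.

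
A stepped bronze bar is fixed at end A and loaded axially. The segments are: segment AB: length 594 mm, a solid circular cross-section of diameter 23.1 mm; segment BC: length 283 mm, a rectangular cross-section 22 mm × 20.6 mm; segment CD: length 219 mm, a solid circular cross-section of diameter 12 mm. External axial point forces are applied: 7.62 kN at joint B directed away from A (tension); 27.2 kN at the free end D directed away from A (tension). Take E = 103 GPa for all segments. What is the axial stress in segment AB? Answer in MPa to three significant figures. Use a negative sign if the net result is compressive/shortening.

83.1 MPa

Internal axial forces (sectioning from the free end, tension +): N_CD = 27.2 kN, N_BC = 27.2 kN, N_AB = 34.82 kN.
A_AB = 419.1 mm².
σ_AB = N_AB/A_AB = 34820/419.1 = 83.08 MPa.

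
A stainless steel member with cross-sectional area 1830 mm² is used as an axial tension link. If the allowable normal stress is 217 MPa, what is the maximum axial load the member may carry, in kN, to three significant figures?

397 kN

P_max = σ_allow · A = 217 · 1830 = 397100 N = 397.1 kN.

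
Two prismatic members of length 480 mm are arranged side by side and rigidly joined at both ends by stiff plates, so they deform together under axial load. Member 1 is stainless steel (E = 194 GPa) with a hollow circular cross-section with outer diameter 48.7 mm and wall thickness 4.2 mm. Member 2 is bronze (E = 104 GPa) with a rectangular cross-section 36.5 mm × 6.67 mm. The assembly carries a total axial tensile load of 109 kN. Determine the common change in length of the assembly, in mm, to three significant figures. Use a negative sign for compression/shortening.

0.376 mm

A_1 = 587.2 mm².
A_2 = 243.5 mm².
Equal strain + equilibrium ⇒ each member carries load in proportion to AE: A₁E₁ = 113900000 N, A₂E₂ = 25320000 N, ΣAE = 139200000 N.
δ = PL/ΣAE = 109000·480/139200000 = 0.3758 mm.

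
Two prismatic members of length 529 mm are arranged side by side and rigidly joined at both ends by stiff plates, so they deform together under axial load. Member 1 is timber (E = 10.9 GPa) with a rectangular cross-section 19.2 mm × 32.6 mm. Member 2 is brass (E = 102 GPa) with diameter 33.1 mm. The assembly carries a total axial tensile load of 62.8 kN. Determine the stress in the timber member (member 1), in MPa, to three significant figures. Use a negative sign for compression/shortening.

A_1 = 625.9 mm².
A_2 = 860.5 mm².
Equal strain + equilibrium ⇒ each member carries load in proportion to AE: A₁E₁ = 6823000 N, A₂E₂ = 87770000 N, ΣAE = 94590000 N.
σ₁ = P·E₁/ΣAE = 62800·10900/94590000 = 7.237 MPa.

7.24 MPa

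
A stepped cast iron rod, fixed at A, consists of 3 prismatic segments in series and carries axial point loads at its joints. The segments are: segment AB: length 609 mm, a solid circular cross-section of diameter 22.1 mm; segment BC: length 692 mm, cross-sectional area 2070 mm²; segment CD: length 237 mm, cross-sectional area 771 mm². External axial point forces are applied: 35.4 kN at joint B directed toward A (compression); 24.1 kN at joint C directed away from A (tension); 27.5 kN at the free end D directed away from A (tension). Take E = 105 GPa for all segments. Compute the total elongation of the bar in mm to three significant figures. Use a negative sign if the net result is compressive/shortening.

Internal axial forces (sectioning from the free end, tension +): N_CD = 27.5 kN, N_BC = 51.6 kN, N_AB = 16.2 kN.
A_AB = 383.6 mm².
δ_AB = 16200·609/(383.6·105000) = 0.2449 mm
δ_BC = 51600·692/(2070·105000) = 0.1643 mm
δ_CD = 27500·237/(771·105000) = 0.08051 mm
δ = Σδ_i = 0.4897 mm.

0.490 mm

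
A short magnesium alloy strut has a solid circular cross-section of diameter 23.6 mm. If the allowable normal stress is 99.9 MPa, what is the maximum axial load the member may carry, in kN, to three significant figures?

43.7 kN

A = 437.4 mm².
P_max = σ_allow · A = 99.9 · 437.4 = 43700 N = 43.7 kN.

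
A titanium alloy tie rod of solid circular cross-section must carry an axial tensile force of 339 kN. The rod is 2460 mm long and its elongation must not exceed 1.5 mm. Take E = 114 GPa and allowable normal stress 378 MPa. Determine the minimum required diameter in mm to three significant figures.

78.8 mm

Required area A ≥ P/σ_allow = 339000/378 = 896.8 mm².
For a solid circular section, d ≥ √(4A/π) = 33.79 mm.
Elongation limit: A ≥ PL/(Eδ_allow) = 339000·2460/(114000·1.5) = 4877 mm² ⇒ d ≥ 78.8 mm.
The elongation limit governs.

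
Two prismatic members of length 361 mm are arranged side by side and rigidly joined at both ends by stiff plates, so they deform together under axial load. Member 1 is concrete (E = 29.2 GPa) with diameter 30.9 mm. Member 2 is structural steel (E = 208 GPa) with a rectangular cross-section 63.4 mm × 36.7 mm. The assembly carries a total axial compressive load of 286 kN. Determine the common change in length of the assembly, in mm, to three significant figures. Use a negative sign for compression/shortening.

-0.204 mm

A_1 = 749.9 mm².
A_2 = 2327 mm².
Equal strain + equilibrium ⇒ each member carries load in proportion to AE: A₁E₁ = 21900000 N, A₂E₂ = 484000000 N, ΣAE = 505900000 N.
δ = PL/ΣAE = -286000·361/505900000 = -0.2041 mm.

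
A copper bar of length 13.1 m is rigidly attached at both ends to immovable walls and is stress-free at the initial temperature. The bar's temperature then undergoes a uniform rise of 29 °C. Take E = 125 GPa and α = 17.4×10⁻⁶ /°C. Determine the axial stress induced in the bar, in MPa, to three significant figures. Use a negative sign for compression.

-63.1 MPa

Free thermal expansion αLΔT = 17.4e-6 · 13100 · 29 = 6.61 mm.
The walls impose strain ε = −(6.61)/13100 = -5.0460e-04; σ = Eε = 125000 · -5.0460e-04 = -63.08 MPa.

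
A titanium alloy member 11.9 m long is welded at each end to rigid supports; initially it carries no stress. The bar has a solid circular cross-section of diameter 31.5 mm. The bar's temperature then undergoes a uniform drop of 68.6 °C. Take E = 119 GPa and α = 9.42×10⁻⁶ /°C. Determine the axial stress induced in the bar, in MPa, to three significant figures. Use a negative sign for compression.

76.9 MPa

Free thermal expansion αLΔT = 9.42e-6 · 11900 · -68.6 = -7.69 mm.
The walls impose strain ε = −(-7.69)/11900 = 6.4621e-04; σ = Eε = 119000 · 6.4621e-04 = 76.9 MPa.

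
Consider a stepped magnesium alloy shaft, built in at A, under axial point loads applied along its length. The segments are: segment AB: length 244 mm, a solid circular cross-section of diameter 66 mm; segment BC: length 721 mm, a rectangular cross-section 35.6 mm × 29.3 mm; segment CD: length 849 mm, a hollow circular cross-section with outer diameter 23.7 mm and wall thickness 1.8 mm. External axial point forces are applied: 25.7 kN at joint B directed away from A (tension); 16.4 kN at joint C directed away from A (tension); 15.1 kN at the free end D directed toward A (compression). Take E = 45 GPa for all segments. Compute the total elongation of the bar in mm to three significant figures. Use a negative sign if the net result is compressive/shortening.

Internal axial forces (sectioning from the free end, tension +): N_CD = -15.1 kN, N_BC = 1.3 kN, N_AB = 27 kN.
A_AB = 3421 mm².
A_BC = 1043 mm².
A_CD = 123.8 mm².
δ_AB = 27000·244/(3421·45000) = 0.04279 mm
δ_BC = 1300·721/(1043·45000) = 0.01997 mm
δ_CD = -15100·849/(123.8·45000) = -2.3 mm
δ = Σδ_i = -2.238 mm.

-2.24 mm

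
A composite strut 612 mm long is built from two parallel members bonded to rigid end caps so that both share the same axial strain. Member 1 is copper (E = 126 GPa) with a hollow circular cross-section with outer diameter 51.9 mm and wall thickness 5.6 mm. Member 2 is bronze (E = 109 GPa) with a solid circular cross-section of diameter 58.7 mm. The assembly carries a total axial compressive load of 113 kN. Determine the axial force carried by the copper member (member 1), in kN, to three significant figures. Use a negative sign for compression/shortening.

-29.2 kN

A_1 = 814.6 mm².
A_2 = 2706 mm².
Equal strain + equilibrium ⇒ each member carries load in proportion to AE: A₁E₁ = 102600000 N, A₂E₂ = 295000000 N, ΣAE = 397600000 N.
F₁ = P·A₁E₁/ΣAE = -113000·102600000/397600000 = -29170 N.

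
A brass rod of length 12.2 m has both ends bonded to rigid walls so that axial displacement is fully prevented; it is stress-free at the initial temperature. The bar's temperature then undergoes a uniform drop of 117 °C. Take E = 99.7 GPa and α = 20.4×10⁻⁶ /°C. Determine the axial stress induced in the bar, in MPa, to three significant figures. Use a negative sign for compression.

238 MPa

Free thermal expansion αLΔT = 20.4e-6 · 12200 · -117 = -29.12 mm.
The walls impose strain ε = −(-29.12)/12200 = 2.3868e-03; σ = Eε = 99700 · 2.3868e-03 = 238 MPa.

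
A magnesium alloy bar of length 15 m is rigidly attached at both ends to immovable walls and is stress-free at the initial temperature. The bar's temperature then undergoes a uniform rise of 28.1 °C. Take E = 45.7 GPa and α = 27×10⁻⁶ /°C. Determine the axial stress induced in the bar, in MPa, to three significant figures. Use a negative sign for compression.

-34.7 MPa

Free thermal expansion αLΔT = 27e-6 · 15000 · 28.1 = 11.38 mm.
The walls impose strain ε = −(11.38)/15000 = -7.5870e-04; σ = Eε = 45700 · -7.5870e-04 = -34.67 MPa.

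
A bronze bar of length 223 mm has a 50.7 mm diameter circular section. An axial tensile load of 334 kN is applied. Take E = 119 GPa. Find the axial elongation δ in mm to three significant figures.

A = 2019 mm².
δ_mech = NL/(AE) = 334000·223/(2019·119000) = 0.31 mm.

0.310 mm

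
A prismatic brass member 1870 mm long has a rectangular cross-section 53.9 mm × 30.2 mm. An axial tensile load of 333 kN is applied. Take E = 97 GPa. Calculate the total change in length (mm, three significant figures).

A = 1628 mm².
δ_mech = NL/(AE) = 333000·1870/(1628·97000) = 3.944 mm.

3.94 mm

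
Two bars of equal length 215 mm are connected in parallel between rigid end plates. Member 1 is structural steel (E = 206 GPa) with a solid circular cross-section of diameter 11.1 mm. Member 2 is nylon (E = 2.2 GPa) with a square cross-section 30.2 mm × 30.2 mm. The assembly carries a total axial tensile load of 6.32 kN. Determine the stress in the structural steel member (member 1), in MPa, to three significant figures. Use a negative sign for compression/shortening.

59.3 MPa

A_1 = 96.77 mm².
A_2 = 912 mm².
Equal strain + equilibrium ⇒ each member carries load in proportion to AE: A₁E₁ = 19930000 N, A₂E₂ = 2006000 N, ΣAE = 21940000 N.
σ₁ = P·E₁/ΣAE = 6320·206000/21940000 = 59.34 MPa.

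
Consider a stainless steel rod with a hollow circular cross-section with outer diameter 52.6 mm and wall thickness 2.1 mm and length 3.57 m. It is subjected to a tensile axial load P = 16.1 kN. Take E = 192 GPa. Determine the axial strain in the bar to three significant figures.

A = 333.2 mm².
σ = N/A = 48.32 MPa; ε = σ/E = 48.32/192000 = 2.517e-04.

2.52e-04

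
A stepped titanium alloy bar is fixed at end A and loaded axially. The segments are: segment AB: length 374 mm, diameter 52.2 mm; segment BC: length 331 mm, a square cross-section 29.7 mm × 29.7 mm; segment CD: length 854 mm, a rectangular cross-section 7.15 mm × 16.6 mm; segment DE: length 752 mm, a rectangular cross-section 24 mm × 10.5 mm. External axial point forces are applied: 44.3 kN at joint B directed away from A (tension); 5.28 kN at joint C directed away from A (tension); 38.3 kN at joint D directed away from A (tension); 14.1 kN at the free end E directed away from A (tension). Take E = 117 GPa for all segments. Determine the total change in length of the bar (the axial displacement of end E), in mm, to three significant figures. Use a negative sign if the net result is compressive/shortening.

Internal axial forces (sectioning from the free end, tension +): N_DE = 14.1 kN, N_CD = 52.4 kN, N_BC = 57.68 kN, N_AB = 102 kN.
A_AB = 2140 mm².
A_BC = 882.1 mm².
A_CD = 118.7 mm².
A_DE = 252 mm².
δ_AB = 102000·374/(2140·117000) = 0.1523 mm
δ_BC = 57680·331/(882.1·117000) = 0.185 mm
δ_CD = 52400·854/(118.7·117000) = 3.222 mm
δ_DE = 14100·752/(252·117000) = 0.3596 mm
δ = Σδ_i = 3.919 mm.

3.92 mm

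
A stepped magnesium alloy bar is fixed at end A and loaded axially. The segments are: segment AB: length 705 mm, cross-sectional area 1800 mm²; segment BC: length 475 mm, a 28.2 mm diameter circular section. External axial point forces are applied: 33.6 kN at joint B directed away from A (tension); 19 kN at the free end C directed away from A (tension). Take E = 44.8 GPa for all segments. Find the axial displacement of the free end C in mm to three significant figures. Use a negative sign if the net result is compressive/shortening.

0.782 mm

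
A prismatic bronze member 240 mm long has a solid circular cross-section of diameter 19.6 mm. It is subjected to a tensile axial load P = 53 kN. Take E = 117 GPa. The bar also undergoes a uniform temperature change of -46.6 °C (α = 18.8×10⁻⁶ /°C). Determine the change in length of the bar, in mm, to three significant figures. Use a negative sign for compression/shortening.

0.150 mm

A = 301.7 mm².
δ_mech = NL/(AE) = 53000·240/(301.7·117000) = 0.3603 mm.
δ_thermal = αLΔT = 18.8e-6·240·-46.6 = -0.2103 mm.
δ = δ_mech + δ_thermal = 0.1501 mm.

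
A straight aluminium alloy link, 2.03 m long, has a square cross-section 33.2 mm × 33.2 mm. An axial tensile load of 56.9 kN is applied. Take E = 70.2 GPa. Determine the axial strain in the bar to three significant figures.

7.35e-04

A = 1102 mm².
σ = N/A = 51.62 MPa; ε = σ/E = 51.62/70200 = 7.354e-04.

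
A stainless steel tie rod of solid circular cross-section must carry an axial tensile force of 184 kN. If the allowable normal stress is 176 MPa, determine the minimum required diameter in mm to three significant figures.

36.5 mm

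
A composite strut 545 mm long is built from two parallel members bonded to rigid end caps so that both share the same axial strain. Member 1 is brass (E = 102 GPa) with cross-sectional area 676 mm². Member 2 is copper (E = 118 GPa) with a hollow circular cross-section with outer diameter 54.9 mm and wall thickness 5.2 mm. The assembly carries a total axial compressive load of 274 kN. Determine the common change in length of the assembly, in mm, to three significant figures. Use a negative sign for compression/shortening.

A_2 = 811.9 mm².
Equal strain + equilibrium ⇒ each member carries load in proportion to AE: A₁E₁ = 68950000 N, A₂E₂ = 95810000 N, ΣAE = 164800000 N.
δ = PL/ΣAE = -274000·545/164800000 = -0.9064 mm.

-0.906 mm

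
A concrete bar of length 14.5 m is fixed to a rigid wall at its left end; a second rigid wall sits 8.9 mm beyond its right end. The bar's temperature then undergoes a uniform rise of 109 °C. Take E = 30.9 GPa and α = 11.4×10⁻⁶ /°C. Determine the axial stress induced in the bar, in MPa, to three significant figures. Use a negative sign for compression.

Free thermal expansion αLΔT = 11.4e-6 · 14500 · 109 = 18.02 mm.
The walls engage after the gap closes; constrained expansion = 18.02 − 8.9 = 9.118 mm.
The walls impose strain ε = −(9.118)/14500 = -6.2881e-04; σ = Eε = 30900 · -6.2881e-04 = -19.43 MPa.

-19.4 MPa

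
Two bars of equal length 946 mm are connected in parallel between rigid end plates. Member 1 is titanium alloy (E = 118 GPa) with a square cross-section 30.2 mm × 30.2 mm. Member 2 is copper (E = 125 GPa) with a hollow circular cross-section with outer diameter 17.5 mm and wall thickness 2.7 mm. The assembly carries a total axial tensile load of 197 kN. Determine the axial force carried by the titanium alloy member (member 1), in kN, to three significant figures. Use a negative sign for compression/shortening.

A_1 = 912 mm².
A_2 = 125.5 mm².
Equal strain + equilibrium ⇒ each member carries load in proportion to AE: A₁E₁ = 107600000 N, A₂E₂ = 15690000 N, ΣAE = 123300000 N.
F₁ = P·A₁E₁/ΣAE = 197000·107600000/123300000 = 171900 N.

172 kN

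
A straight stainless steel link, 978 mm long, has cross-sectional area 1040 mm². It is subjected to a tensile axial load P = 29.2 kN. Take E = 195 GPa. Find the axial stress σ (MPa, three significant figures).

σ = N/A = 29200/1040 = 28.08 MPa.

28.1 MPa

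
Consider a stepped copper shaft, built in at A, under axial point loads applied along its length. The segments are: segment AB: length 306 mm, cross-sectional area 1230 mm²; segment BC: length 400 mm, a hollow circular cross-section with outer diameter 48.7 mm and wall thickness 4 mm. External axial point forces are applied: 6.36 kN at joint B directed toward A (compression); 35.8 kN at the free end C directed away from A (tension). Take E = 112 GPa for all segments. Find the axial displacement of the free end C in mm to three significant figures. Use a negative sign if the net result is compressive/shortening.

0.293 mm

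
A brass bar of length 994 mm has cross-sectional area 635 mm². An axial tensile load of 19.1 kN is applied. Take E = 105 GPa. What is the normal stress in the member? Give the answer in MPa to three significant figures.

30.1 MPa

σ = N/A = 19100/635 = 30.08 MPa.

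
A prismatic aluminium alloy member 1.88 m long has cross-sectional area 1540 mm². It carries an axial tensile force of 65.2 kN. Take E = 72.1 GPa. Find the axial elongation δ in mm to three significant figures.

δ_mech = NL/(AE) = 65200·1880/(1540·72100) = 1.104 mm.

1.10 mm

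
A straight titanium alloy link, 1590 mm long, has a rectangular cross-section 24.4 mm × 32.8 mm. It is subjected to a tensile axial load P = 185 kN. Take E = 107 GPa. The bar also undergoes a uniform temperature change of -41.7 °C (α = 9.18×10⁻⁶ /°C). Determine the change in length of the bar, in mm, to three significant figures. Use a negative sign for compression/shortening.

2.83 mm

A = 800.3 mm².
δ_mech = NL/(AE) = 185000·1590/(800.3·107000) = 3.435 mm.
δ_thermal = αLΔT = 9.18e-6·1590·-41.7 = -0.6087 mm.
δ = δ_mech + δ_thermal = 2.826 mm.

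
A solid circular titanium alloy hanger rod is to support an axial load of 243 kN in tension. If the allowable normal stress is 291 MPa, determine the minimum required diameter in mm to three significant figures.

Required area A ≥ P/σ_allow = 243000/291 = 835.1 mm².
For a solid circular section, d ≥ √(4A/π) = 32.61 mm.

32.6 mm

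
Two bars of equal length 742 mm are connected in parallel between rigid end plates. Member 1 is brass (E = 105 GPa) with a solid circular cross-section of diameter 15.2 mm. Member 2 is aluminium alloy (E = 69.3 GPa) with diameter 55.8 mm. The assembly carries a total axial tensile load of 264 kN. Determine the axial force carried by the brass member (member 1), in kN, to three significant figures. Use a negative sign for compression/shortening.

26.7 kN

A_1 = 181.5 mm².
A_2 = 2445 mm².
Equal strain + equilibrium ⇒ each member carries load in proportion to AE: A₁E₁ = 19050000 N, A₂E₂ = 169500000 N, ΣAE = 188500000 N.
F₁ = P·A₁E₁/ΣAE = 264000·19050000/188500000 = 26680 N.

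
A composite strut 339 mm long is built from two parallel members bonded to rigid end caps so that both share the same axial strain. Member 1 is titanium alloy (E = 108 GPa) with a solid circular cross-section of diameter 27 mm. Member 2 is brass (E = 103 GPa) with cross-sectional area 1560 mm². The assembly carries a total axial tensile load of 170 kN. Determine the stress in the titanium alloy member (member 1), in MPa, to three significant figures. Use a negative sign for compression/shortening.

82.5 MPa

A_1 = 572.6 mm².
Equal strain + equilibrium ⇒ each member carries load in proportion to AE: A₁E₁ = 61840000 N, A₂E₂ = 160700000 N, ΣAE = 222500000 N.
σ₁ = P·E₁/ΣAE = 170000·108000/222500000 = 82.51 MPa.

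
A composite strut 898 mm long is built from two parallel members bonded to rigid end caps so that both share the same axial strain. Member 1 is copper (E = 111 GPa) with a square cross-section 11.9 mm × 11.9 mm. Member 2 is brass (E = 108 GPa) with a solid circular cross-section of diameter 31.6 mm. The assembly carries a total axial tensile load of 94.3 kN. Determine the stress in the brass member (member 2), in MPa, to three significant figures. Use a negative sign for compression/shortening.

A_1 = 141.6 mm².
A_2 = 784.3 mm².
Equal strain + equilibrium ⇒ each member carries load in proportion to AE: A₁E₁ = 15720000 N, A₂E₂ = 84700000 N, ΣAE = 100400000 N.
σ₂ = P·E₂/ΣAE = 94300·108000/100400000 = 101.4 MPa.

101 MPa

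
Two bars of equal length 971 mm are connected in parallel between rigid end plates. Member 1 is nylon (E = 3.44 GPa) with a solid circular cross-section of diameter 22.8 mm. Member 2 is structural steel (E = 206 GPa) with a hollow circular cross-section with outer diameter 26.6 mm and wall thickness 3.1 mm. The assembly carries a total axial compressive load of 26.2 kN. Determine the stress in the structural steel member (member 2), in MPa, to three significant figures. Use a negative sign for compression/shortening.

A_1 = 408.3 mm².
A_2 = 228.9 mm².
Equal strain + equilibrium ⇒ each member carries load in proportion to AE: A₁E₁ = 1404000 N, A₂E₂ = 47150000 N, ΣAE = 48550000 N.
σ₂ = P·E₂/ΣAE = -26200·206000/48550000 = -111.2 MPa.

-111 MPa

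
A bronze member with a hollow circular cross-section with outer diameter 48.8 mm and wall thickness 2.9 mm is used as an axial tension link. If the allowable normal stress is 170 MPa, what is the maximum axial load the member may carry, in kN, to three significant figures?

71.1 kN

A = 418.2 mm².
P_max = σ_allow · A = 170 · 418.2 = 71090 N = 71.09 kN.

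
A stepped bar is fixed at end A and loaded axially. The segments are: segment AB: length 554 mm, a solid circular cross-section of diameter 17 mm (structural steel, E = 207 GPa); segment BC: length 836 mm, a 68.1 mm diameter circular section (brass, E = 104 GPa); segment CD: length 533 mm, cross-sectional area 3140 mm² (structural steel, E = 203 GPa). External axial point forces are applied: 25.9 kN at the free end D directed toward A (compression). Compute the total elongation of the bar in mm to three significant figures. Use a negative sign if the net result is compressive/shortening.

Internal axial forces (sectioning from the free end, tension +): N_CD = -25.9 kN, N_BC = -25.9 kN, N_AB = -25.9 kN.
A_AB = 227 mm².
A_BC = 3642 mm².
δ_AB = -25900·554/(227·207000) = -0.3054 mm
δ_BC = -25900·836/(3642·104000) = -0.05716 mm
δ_CD = -25900·533/(3140·203000) = -0.02166 mm
δ = Σδ_i = -0.3842 mm.

-0.384 mm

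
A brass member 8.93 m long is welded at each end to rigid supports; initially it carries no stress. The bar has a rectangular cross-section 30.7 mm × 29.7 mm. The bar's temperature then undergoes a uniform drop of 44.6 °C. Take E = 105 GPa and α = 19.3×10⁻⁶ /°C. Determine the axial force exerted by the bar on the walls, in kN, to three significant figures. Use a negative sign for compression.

82.4 kN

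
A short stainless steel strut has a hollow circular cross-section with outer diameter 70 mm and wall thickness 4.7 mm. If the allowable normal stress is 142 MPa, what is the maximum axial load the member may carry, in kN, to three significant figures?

137 kN

A = 964.2 mm².
P_max = σ_allow · A = 142 · 964.2 = 136900 N = 136.9 kN.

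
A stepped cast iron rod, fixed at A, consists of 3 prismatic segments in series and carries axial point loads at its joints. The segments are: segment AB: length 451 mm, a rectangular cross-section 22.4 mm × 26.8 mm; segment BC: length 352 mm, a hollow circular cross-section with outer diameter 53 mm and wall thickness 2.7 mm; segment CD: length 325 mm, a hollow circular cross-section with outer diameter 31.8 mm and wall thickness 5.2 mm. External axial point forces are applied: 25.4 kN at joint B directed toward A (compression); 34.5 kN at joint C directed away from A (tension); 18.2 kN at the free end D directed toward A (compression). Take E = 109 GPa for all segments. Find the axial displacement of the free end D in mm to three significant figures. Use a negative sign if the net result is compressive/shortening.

Internal axial forces (sectioning from the free end, tension +): N_CD = -18.2 kN, N_BC = 16.3 kN, N_AB = -9.1 kN.
A_AB = 600.3 mm².
A_BC = 426.7 mm².
A_CD = 434.5 mm².
δ_AB = -9100·451/(600.3·109000) = -0.06272 mm
δ_BC = 16300·352/(426.7·109000) = 0.1234 mm
δ_CD = -18200·325/(434.5·109000) = -0.1249 mm
δ = Σδ_i = -0.06423 mm.

-0.0642 mm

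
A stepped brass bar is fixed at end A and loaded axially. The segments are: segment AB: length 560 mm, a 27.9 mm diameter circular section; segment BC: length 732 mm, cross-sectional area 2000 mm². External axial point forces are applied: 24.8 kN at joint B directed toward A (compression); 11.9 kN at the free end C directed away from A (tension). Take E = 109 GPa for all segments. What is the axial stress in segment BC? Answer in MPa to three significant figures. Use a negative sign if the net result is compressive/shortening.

5.95 MPa

Internal axial forces (sectioning from the free end, tension +): N_BC = 11.9 kN, N_AB = -12.9 kN.
σ_BC = N_BC/A_BC = 11900/2000 = 5.95 MPa.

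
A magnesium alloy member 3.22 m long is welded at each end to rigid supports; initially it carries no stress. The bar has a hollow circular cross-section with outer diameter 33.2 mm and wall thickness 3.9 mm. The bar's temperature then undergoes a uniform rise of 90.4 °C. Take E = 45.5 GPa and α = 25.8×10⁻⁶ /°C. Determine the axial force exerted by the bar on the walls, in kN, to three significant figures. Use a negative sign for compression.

Free thermal expansion αLΔT = 25.8e-6 · 3220 · 90.4 = 7.51 mm.
The walls impose strain ε = −(7.51)/3220 = -2.3323e-03; σ = Eε = 45500 · -2.3323e-03 = -106.1 MPa.
Wall reaction R = σ·A = -106.1·359 = -38100 N = -38.1 kN.

-38.1 kN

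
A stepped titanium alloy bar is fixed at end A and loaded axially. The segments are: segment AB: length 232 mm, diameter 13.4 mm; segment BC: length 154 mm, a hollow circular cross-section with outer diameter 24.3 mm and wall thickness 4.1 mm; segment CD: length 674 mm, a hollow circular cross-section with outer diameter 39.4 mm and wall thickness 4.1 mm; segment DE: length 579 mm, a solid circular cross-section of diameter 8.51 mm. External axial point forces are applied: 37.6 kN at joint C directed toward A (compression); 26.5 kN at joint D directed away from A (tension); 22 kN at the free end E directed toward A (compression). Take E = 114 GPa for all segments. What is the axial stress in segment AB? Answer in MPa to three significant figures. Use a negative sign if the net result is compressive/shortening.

Internal axial forces (sectioning from the free end, tension +): N_DE = -22 kN, N_CD = 4.5 kN, N_BC = -33.1 kN, N_AB = -33.1 kN.
A_AB = 141 mm².
σ_AB = N_AB/A_AB = -33100/141 = -234.7 MPa.

-235 MPa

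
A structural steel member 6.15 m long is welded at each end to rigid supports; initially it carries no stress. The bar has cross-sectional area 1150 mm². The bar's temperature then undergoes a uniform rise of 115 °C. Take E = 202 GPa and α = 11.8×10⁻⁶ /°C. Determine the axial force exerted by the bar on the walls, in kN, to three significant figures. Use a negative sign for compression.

-315 kN

Free thermal expansion αLΔT = 11.8e-6 · 6150 · 115 = 8.346 mm.
The walls impose strain ε = −(8.346)/6150 = -1.3570e-03; σ = Eε = 202000 · -1.3570e-03 = -274.1 MPa.
Wall reaction R = σ·A = -274.1·1150 = -315200 N = -315.2 kN.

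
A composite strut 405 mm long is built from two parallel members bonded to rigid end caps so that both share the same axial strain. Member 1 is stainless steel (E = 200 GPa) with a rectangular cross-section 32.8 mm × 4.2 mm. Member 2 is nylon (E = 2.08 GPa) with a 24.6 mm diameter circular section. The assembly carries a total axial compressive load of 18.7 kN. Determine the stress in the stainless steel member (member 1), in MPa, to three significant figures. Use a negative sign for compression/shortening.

A_1 = 137.8 mm².
A_2 = 475.3 mm².
Equal strain + equilibrium ⇒ each member carries load in proportion to AE: A₁E₁ = 27550000 N, A₂E₂ = 988600 N, ΣAE = 28540000 N.
σ₁ = P·E₁/ΣAE = -18700·200000/28540000 = -131 MPa.

-131 MPa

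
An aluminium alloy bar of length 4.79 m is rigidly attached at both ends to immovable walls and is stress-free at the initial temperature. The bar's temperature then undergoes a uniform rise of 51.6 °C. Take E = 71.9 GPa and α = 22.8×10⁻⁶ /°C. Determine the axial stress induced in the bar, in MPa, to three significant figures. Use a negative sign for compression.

Free thermal expansion αLΔT = 22.8e-6 · 4790 · 51.6 = 5.635 mm.
The walls impose strain ε = −(5.635)/4790 = -1.1765e-03; σ = Eε = 71900 · -1.1765e-03 = -84.59 MPa.

-84.6 MPa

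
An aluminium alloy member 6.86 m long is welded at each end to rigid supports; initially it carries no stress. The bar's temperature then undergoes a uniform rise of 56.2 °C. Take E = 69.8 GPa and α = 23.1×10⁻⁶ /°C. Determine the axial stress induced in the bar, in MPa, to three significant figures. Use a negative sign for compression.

Free thermal expansion αLΔT = 23.1e-6 · 6860 · 56.2 = 8.906 mm.
The walls impose strain ε = −(8.906)/6860 = -1.2982e-03; σ = Eε = 69800 · -1.2982e-03 = -90.62 MPa.

-90.6 MPa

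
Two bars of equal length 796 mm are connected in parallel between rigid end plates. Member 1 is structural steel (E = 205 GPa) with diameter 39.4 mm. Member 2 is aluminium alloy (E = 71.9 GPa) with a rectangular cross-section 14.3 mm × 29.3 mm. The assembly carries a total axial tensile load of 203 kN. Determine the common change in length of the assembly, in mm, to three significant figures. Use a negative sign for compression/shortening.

A_1 = 1219 mm².
A_2 = 419 mm².
Equal strain + equilibrium ⇒ each member carries load in proportion to AE: A₁E₁ = 249900000 N, A₂E₂ = 30130000 N, ΣAE = 280100000 N.
δ = PL/ΣAE = 203000·796/280100000 = 0.577 mm.

0.577 mm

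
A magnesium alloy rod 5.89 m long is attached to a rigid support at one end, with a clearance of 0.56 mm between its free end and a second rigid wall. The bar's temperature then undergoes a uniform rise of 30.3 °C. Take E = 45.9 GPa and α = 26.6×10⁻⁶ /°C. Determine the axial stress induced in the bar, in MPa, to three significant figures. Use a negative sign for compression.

Free thermal expansion αLΔT = 26.6e-6 · 5890 · 30.3 = 4.747 mm.
The walls engage after the gap closes; constrained expansion = 4.747 − 0.56 = 4.187 mm.
The walls impose strain ε = −(4.187)/5890 = -7.1090e-04; σ = Eε = 45900 · -7.1090e-04 = -32.63 MPa.

-32.6 MPa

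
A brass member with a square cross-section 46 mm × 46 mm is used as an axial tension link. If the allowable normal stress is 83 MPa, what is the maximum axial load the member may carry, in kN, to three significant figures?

176 kN

A = 2116 mm².
P_max = σ_allow · A = 83 · 2116 = 175600 N = 175.6 kN.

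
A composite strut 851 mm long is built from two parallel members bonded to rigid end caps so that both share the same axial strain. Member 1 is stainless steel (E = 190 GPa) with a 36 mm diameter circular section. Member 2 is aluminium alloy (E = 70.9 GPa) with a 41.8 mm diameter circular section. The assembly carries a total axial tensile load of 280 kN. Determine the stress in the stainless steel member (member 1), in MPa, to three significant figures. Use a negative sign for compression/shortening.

183 MPa

A_1 = 1018 mm².
A_2 = 1372 mm².
Equal strain + equilibrium ⇒ each member carries load in proportion to AE: A₁E₁ = 193400000 N, A₂E₂ = 97290000 N, ΣAE = 290700000 N.
σ₁ = P·E₁/ΣAE = 280000·190000/290700000 = 183 MPa.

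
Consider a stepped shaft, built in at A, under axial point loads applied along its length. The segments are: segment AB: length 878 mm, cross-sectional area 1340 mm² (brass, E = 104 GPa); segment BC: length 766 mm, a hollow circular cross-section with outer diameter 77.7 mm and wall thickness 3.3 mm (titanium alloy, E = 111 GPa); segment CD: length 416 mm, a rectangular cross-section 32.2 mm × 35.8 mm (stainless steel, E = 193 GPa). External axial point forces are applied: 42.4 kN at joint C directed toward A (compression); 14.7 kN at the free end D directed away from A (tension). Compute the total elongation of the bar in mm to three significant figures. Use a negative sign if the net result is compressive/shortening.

-0.395 mm

Internal axial forces (sectioning from the free end, tension +): N_CD = 14.7 kN, N_BC = -27.7 kN, N_AB = -27.7 kN.
A_BC = 771.3 mm².
A_CD = 1153 mm².
δ_AB = -27700·878/(1340·104000) = -0.1745 mm
δ_BC = -27700·766/(771.3·111000) = -0.2478 mm
δ_CD = 14700·416/(1153·193000) = 0.02749 mm
δ = Σδ_i = -0.3949 mm.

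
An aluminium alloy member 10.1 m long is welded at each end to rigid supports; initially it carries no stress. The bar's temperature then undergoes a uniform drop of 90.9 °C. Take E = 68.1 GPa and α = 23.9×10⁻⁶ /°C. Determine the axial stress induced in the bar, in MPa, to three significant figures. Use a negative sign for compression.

148 MPa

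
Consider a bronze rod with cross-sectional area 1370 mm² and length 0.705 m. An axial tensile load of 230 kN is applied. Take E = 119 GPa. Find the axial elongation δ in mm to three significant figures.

δ_mech = NL/(AE) = 230000·705/(1370·119000) = 0.9946 mm.

0.995 mm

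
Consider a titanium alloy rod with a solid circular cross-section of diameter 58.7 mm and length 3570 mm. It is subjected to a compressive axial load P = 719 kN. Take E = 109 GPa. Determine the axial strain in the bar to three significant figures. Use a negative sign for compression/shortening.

A = 2706 mm².
σ = N/A = -265.7 MPa; ε = σ/E = -265.7/109000 = -2.437e-03.

-0.00244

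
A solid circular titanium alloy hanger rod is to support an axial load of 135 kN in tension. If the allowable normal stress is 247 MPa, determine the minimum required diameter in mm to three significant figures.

26.4 mm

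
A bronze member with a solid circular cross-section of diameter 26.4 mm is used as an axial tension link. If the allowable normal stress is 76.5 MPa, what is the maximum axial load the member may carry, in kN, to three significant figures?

41.9 kN

A = 547.4 mm².
P_max = σ_allow · A = 76.5 · 547.4 = 41880 N = 41.88 kN.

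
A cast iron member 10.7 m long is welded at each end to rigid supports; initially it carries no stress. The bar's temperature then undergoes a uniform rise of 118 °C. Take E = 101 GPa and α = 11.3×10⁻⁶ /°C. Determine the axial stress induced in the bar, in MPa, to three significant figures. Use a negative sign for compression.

-135 MPa

Free thermal expansion αLΔT = 11.3e-6 · 10700 · 118 = 14.27 mm.
The walls impose strain ε = −(14.27)/10700 = -1.3334e-03; σ = Eε = 101000 · -1.3334e-03 = -134.7 MPa.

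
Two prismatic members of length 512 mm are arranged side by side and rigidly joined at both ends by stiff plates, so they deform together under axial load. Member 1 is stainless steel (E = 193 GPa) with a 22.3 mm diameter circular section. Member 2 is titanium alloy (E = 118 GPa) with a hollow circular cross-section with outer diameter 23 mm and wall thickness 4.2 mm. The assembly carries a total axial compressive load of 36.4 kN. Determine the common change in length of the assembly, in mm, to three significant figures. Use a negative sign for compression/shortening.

-0.178 mm

A_1 = 390.6 mm².
A_2 = 248.1 mm².
Equal strain + equilibrium ⇒ each member carries load in proportion to AE: A₁E₁ = 75380000 N, A₂E₂ = 29270000 N, ΣAE = 104700000 N.
δ = PL/ΣAE = -36400·512/104700000 = -0.1781 mm.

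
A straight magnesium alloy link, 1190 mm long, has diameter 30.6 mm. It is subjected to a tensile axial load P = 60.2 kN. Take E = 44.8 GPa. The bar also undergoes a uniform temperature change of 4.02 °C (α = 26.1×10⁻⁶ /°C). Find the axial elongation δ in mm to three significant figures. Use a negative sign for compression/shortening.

2.30 mm

A = 735.4 mm².
δ_mech = NL/(AE) = 60200·1190/(735.4·44800) = 2.174 mm.
δ_thermal = αLΔT = 26.1e-6·1190·4.02 = 0.1249 mm.
δ = δ_mech + δ_thermal = 2.299 mm.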